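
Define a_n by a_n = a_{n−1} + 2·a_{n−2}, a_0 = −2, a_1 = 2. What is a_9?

2

With companion matrix Q = [[1, 2], [1, 0]], [a_n, a_{n−1}]ᵀ = Q·[a_{n−1}, a_{n−2}]ᵀ, so [a_9, a_8]ᵀ = Q⁸·[a_1, a_0]ᵀ.
Q⁸ = [[171, 170], [85, 86]], giving [a_9, a_8]ᵀ = [[2], [−2]].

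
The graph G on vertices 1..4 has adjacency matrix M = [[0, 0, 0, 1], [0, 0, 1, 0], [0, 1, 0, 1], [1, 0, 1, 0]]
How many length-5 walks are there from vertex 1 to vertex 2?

The number of length-5 walks from vertex 1 to vertex 2 is entry (1,2) of M⁵, where M is the adjacency matrix.
M² = [[1, 0, 1, 0], [0, 1, 0, 1], [1, 0, 2, 0], [0, 1, 0, 2]]
M³ = [[0, 1, 0, 2], [1, 0, 2, 0], [0, 2, 0, 3], [2, 0, 3, 0]]
M⁴ = [[2, 0, 3, 0], [0, 2, 0, 3], [3, 0, 5, 0], [0, 3, 0, 5]]
M⁵ = [[0, 3, 0, 5], [3, 0, 5, 0], [0, 5, 0, 8], [5, 0, 8, 0]]

3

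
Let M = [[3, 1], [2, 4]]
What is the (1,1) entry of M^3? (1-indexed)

M^2 = [[11, 7], [14, 18]]
M^3 = [[47, 39], [78, 86]]

47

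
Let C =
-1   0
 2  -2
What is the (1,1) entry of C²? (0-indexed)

4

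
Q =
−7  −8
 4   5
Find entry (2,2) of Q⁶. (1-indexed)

−727

tr Q = −2 and det Q = −3, so the characteristic polynomial is λ² − (−2)λ + (−3) with roots 1 and −3.
Eigenvectors give P = [[1, −2], [−1, 1]] with P⁻¹ = [[−1, −2], [−1, −1]], and Q = P·diag(1, −3)·P⁻¹.
Then Q⁶ = P·diag(1, 729)·P⁻¹ = [[1, −1458], [−1, 729]] · [[−1, −2], [−1, −1]] = [[1457, 1456], [−728, −727]].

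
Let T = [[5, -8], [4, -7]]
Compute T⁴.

tr T = -2 and det T = -3, so the characteristic polynomial is λ² − (-2)λ + (-3) with roots -3 and 1.
Eigenvectors give P = [[-1, 2], [-1, 1]] with P⁻¹ = [[1, -2], [1, -1]], and T = P·diag(-3, 1)·P⁻¹.
Then T⁴ = P·diag(81, 1)·P⁻¹ = [[-81, 2], [-81, 1]] · [[1, -2], [1, -1]] = [[-79, 160], [-80, 161]].

[[-79, 160], [-80, 161]]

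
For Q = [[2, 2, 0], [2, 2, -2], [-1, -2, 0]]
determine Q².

[[8, 8, -4], [10, 12, -4], [-6, -6, 4]]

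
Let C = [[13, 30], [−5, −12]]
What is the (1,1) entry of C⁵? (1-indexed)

tr C = 1 and det C = −6, so the characteristic polynomial is λ² − (1)λ + (−6) with roots 3 and −2.
Eigenvectors give P = [[−3, −2], [1, 1]] with P⁻¹ = [[−1, −2], [1, 3]], and C = P·diag(3, −2)·P⁻¹.
Then C⁵ = P·diag(243, −32)·P⁻¹ = [[−729, 64], [243, −32]] · [[−1, −2], [1, 3]] = [[793, 1650], [−275, −582]].

793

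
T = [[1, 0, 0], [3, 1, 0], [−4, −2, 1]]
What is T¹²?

T = I + N where N = [[0, 0, 0], [3, 0, 0], [−4, −2, 0]] is strictly lower-triangular, so N³ = 0.
(I + N)¹² = I + 12·N + 66·N² = [[1, 0, 0], [36, 1, 0], [−444, −24, 1]].

[[1, 0, 0], [36, 1, 0], [−444, −24, 1]]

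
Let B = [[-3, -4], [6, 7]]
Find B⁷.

[[-4371, -4372], [6558, 6559]]

tr B = 4 and det B = 3, so the characteristic polynomial is λ² − (4)λ + (3) with roots 1 and 3.
Eigenvectors give P = [[1, 2], [-1, -3]] with P⁻¹ = [[3, 2], [-1, -1]], and B = P·diag(1, 3)·P⁻¹.
Then B⁷ = P·diag(1, 2187)·P⁻¹ = [[1, 4374], [-1, -6561]] · [[3, 2], [-1, -1]] = [[-4371, -4372], [6558, 6559]].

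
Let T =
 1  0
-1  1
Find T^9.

[[1, 0], [-9, 1]]

T = I + N where N = [[0, 0], [-1, 0]] is strictly lower-triangular, so N^2 = 0.
(I + N)^9 = I + 9·N = [[1, 0], [-9, 1]].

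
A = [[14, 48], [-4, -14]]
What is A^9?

[[3584, 12288], [-1024, -3584]]

tr A = 0 and det A = -4, so the characteristic polynomial is λ² − (0)λ + (-4) with roots 2 and -2.
Eigenvectors give P = [[4, -3], [-1, 1]] with P⁻¹ = [[1, 3], [1, 4]], and A = P·diag(2, -2)·P⁻¹.
Then A^9 = P·diag(512, -512)·P⁻¹ = [[2048, 1536], [-512, -512]] · [[1, 3], [1, 4]] = [[3584, 12288], [-1024, -3584]].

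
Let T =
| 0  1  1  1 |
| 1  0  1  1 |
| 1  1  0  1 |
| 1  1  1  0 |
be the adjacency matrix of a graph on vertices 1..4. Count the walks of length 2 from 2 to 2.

The number of length-2 walks from vertex 2 to vertex 2 is entry (2,2) of T², where T is the adjacency matrix.
T² = [[3, 2, 2, 2], [2, 3, 2, 2], [2, 2, 3, 2], [2, 2, 2, 3]]

3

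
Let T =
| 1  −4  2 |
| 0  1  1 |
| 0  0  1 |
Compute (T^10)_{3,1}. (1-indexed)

T = I + N where N = [[0, −4, 2], [0, 0, 1], [0, 0, 0]] is strictly upper-triangular, so N^3 = 0.
(I + N)^10 = I + 10·N + 45·N^2 = [[1, −40, −160], [0, 1, 10], [0, 0, 1]].

0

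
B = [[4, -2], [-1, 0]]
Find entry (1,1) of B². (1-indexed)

18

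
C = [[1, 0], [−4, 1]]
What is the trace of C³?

C = I + N where N = [[0, 0], [−4, 0]] is strictly lower-triangular, so N² = 0.
(I + N)³ = I + 3·N = [[1, 0], [−12, 1]].

2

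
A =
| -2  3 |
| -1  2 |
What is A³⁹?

[[-2, 3], [-1, 2]]

A² = I (check: tr A = 0 and det A = -1), so A³⁹ = A since 39 is odd.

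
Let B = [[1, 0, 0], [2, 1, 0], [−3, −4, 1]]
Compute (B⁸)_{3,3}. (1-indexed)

1

B = I + N where N = [[0, 0, 0], [2, 0, 0], [−3, −4, 0]] is strictly lower-triangular, so N³ = 0.
(I + N)⁸ = I + 8·N + 28·N² = [[1, 0, 0], [16, 1, 0], [−248, −32, 1]].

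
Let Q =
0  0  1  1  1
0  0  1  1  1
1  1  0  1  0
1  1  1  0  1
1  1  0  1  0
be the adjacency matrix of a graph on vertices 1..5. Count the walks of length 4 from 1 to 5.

The number of length-4 walks from vertex 1 to vertex 5 is entry (1,5) of Q⁴, where Q is the adjacency matrix.
Q² = [[3, 3, 1, 2, 1], [3, 3, 1, 2, 1], [1, 1, 3, 2, 3], [2, 2, 2, 4, 2], [1, 1, 3, 2, 3]]
Q³ = [[4, 4, 8, 8, 8], [4, 4, 8, 8, 8], [8, 8, 4, 8, 4], [8, 8, 8, 8, 8], [8, 8, 4, 8, 4]]
Q⁴ = [[24, 24, 16, 24, 16], [24, 24, 16, 24, 16], [16, 16, 24, 24, 24], [24, 24, 24, 32, 24], [16, 16, 24, 24, 24]]

16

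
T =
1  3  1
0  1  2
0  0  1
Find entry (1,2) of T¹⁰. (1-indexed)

30

T = I + N where N = [[0, 3, 1], [0, 0, 2], [0, 0, 0]] is strictly upper-triangular, so N³ = 0.
(I + N)¹⁰ = I + 10·N + 45·N² = [[1, 30, 280], [0, 1, 20], [0, 0, 1]].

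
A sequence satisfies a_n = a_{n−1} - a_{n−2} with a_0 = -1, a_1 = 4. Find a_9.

1

With companion matrix Q = [[1, -1], [1, 0]], [a_n, a_{n−1}]ᵀ = Q·[a_{n−1}, a_{n−2}]ᵀ, so [a_9, a_8]ᵀ = Q⁸·[a_1, a_0]ᵀ.
Q⁸ = [[0, -1], [1, -1]], giving [a_9, a_8]ᵀ = [[1], [5]].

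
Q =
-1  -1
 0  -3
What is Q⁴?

Q² = [[1, 4], [0, 9]]
Q³ = [[-1, -13], [0, -27]]
Q⁴ = [[1, 40], [0, 81]]

[[1, 40], [0, 81]]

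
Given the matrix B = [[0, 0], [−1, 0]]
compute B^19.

[[0, 0], [0, 0]]

B is strictly triangular, hence nilpotent: B^2 = 0, so B^19 = 0.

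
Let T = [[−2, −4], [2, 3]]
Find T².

[[−4, −4], [2, 1]]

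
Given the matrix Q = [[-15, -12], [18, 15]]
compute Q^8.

tr Q = 0 and det Q = -9, so the characteristic polynomial is λ² − (0)λ + (-9) with roots 3 and -3.
Eigenvectors give P = [[-2, -1], [3, 1]] with P⁻¹ = [[1, 1], [-3, -2]], and Q = P·diag(3, -3)·P⁻¹.
Then Q^8 = P·diag(6561, 6561)·P⁻¹ = [[-13122, -6561], [19683, 6561]] · [[1, 1], [-3, -2]] = [[6561, 0], [0, 6561]].

[[6561, 0], [0, 6561]]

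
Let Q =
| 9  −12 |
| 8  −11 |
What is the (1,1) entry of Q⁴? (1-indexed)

tr Q = −2 and det Q = −3, so the characteristic polynomial is λ² − (−2)λ + (−3) with roots −3 and 1.
Eigenvectors give P = [[1, −3], [1, −2]] with P⁻¹ = [[−2, 3], [−1, 1]], and Q = P·diag(−3, 1)·P⁻¹.
Then Q⁴ = P·diag(81, 1)·P⁻¹ = [[81, −3], [81, −2]] · [[−2, 3], [−1, 1]] = [[−159, 240], [−160, 241]].

−159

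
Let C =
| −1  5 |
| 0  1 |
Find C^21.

C² = I (check: tr C = 0 and det C = −1), so C^21 = C since 21 is odd.

[[−1, 5], [0, 1]]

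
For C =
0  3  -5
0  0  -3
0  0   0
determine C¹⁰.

C is strictly triangular, hence nilpotent: C³ = 0, so C¹⁰ = 0.

[[0, 0, 0], [0, 0, 0], [0, 0, 0]]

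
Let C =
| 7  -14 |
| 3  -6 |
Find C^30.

C² = C (a projection; rank 1, trace 1), so C^30 = C.

[[7, -14], [3, -6]]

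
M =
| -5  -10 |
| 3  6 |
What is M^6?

M² = M (a projection; rank 1, trace 1), so M^6 = M.

[[-5, -10], [3, 6]]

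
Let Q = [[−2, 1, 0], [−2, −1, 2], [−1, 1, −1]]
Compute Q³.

[[0, 7, −8], [−6, −1, 6], [1, 7, −9]]

Q² = [[2, −3, 2], [4, 1, −4], [1, −3, 3]]
Q³ = [[0, 7, −8], [−6, −1, 6], [1, 7, −9]]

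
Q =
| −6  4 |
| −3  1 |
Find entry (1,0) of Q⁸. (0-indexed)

18915

tr Q = −5 and det Q = 6, so the characteristic polynomial is λ² − (−5)λ + (6) with roots −3 and −2.
Eigenvectors give P = [[4, −1], [3, −1]] with P⁻¹ = [[1, −1], [3, −4]], and Q = P·diag(−3, −2)·P⁻¹.
Then Q⁸ = P·diag(6561, 256)·P⁻¹ = [[26244, −256], [19683, −256]] · [[1, −1], [3, −4]] = [[25476, −25220], [18915, −18659]].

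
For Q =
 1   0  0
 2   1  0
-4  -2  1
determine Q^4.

Q = I + N where N = [[0, 0, 0], [2, 0, 0], [-4, -2, 0]] is strictly lower-triangular, so N^3 = 0.
(I + N)^4 = I + 4·N + 6·N^2 = [[1, 0, 0], [8, 1, 0], [-40, -8, 1]].

[[1, 0, 0], [8, 1, 0], [-40, -8, 1]]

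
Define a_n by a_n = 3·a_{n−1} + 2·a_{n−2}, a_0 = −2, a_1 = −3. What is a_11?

With companion matrix B = [[3, 2], [1, 0]], [a_n, a_{n−1}]ᵀ = B·[a_{n−1}, a_{n−2}]ᵀ, so [a_11, a_10]ᵀ = B¹⁰·[a_1, a_0]ᵀ.
B¹⁰ = [[283667, 159294], [79647, 44726]], giving [a_11, a_10]ᵀ = [[−1169589], [−328393]].

−1169589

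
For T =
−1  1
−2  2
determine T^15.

T² = T (a projection; rank 1, trace 1), so T^15 = T.

[[−1, 1], [−2, 2]]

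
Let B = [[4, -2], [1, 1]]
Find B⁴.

tr B = 5 and det B = 6, so the characteristic polynomial is λ² − (5)λ + (6) with roots 2 and 3.
Eigenvectors give P = [[-1, -2], [-1, -1]] with P⁻¹ = [[1, -2], [-1, 1]], and B = P·diag(2, 3)·P⁻¹.
Then B⁴ = P·diag(16, 81)·P⁻¹ = [[-16, -162], [-16, -81]] · [[1, -2], [-1, 1]] = [[146, -130], [65, -49]].

[[146, -130], [65, -49]]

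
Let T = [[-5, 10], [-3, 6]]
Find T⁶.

T² = T (a projection; rank 1, trace 1), so T⁶ = T.

[[-5, 10], [-3, 6]]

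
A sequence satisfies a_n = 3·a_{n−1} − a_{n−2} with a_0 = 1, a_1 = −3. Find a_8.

With companion matrix C = [[3, −1], [1, 0]], [a_n, a_{n−1}]ᵀ = C·[a_{n−1}, a_{n−2}]ᵀ, so [a_8, a_7]ᵀ = C⁷·[a_1, a_0]ᵀ.
C⁷ = [[987, −377], [377, −144]], giving [a_8, a_7]ᵀ = [[−3338], [−1275]].

−3338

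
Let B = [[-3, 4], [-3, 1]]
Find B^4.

B^2 = [[-3, -8], [6, -11]]
B^3 = [[33, -20], [15, 13]]
B^4 = [[-39, 112], [-84, 73]]

[[-39, 112], [-84, 73]]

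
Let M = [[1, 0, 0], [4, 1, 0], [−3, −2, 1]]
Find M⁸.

M = I + N where N = [[0, 0, 0], [4, 0, 0], [−3, −2, 0]] is strictly lower-triangular, so N³ = 0.
(I + N)⁸ = I + 8·N + 28·N² = [[1, 0, 0], [32, 1, 0], [−248, −16, 1]].

[[1, 0, 0], [32, 1, 0], [−248, −16, 1]]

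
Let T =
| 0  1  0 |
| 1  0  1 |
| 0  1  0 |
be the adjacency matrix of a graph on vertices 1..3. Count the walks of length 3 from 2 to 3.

2

The number of length-3 walks from vertex 2 to vertex 3 is entry (2,3) of T^3, where T is the adjacency matrix.
T^2 = [[1, 0, 1], [0, 2, 0], [1, 0, 1]]
T^3 = [[0, 2, 0], [2, 0, 2], [0, 2, 0]]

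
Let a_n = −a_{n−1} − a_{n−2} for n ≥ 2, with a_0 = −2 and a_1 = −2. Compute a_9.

With companion matrix M = [[−1, −1], [1, 0]], [a_n, a_{n−1}]ᵀ = M·[a_{n−1}, a_{n−2}]ᵀ, so [a_9, a_8]ᵀ = M⁸·[a_1, a_0]ᵀ.
M⁸ = [[0, 1], [−1, −1]], giving [a_9, a_8]ᵀ = [[−2], [4]].

−2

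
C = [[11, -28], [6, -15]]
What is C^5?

[[1451, -3388], [726, -1695]]

tr C = -4 and det C = 3, so the characteristic polynomial is λ² − (-4)λ + (3) with roots -3 and -1.
Eigenvectors give P = [[2, 7], [1, 3]] with P⁻¹ = [[-3, 7], [1, -2]], and C = P·diag(-3, -1)·P⁻¹.
Then C^5 = P·diag(-243, -1)·P⁻¹ = [[-486, -7], [-243, -3]] · [[-3, 7], [1, -2]] = [[1451, -3388], [726, -1695]].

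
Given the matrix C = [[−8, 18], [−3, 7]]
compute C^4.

tr C = −1 and det C = −2, so the characteristic polynomial is λ² − (−1)λ + (−2) with roots −2 and 1.
Eigenvectors give P = [[−3, −2], [−1, −1]] with P⁻¹ = [[−1, 2], [1, −3]], and C = P·diag(−2, 1)·P⁻¹.
Then C^4 = P·diag(16, 1)·P⁻¹ = [[−48, −2], [−16, −1]] · [[−1, 2], [1, −3]] = [[46, −90], [15, −29]].

[[46, −90], [15, −29]]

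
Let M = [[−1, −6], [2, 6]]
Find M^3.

tr M = 5 and det M = 6, so the characteristic polynomial is λ² − (5)λ + (6) with roots 3 and 2.
Eigenvectors give P = [[−3, 2], [2, −1]] with P⁻¹ = [[1, 2], [2, 3]], and M = P·diag(3, 2)·P⁻¹.
Then M^3 = P·diag(27, 8)·P⁻¹ = [[−81, 16], [54, −8]] · [[1, 2], [2, 3]] = [[−49, −114], [38, 84]].

[[−49, −114], [38, 84]]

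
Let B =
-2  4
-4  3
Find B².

[[-12, 4], [-4, -7]]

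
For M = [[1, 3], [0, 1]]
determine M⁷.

[[1, 21], [0, 1]]

M = I + N where N = [[0, 3], [0, 0]] is strictly upper-triangular, so N² = 0.
(I + N)⁷ = I + 7·N = [[1, 21], [0, 1]].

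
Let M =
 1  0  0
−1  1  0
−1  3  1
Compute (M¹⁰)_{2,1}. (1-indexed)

M = I + N where N = [[0, 0, 0], [−1, 0, 0], [−1, 3, 0]] is strictly lower-triangular, so N³ = 0.
(I + N)¹⁰ = I + 10·N + 45·N² = [[1, 0, 0], [−10, 1, 0], [−145, 30, 1]].

−10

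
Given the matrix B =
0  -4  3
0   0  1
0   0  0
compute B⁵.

B is strictly triangular, hence nilpotent: B³ = 0, so B⁵ = 0.

[[0, 0, 0], [0, 0, 0], [0, 0, 0]]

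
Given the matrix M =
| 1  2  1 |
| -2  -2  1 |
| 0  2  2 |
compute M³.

[[-3, 4, 7], [-2, -4, 0], [-4, 4, 8]]

M² = [[-3, 0, 5], [2, 2, -2], [-4, 0, 6]]
M³ = [[-3, 4, 7], [-2, -4, 0], [-4, 4, 8]]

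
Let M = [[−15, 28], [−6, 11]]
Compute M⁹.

[[−137775, 275548], [−59046, 118091]]

tr M = −4 and det M = 3, so the characteristic polynomial is λ² − (−4)λ + (3) with roots −1 and −3.
Eigenvectors give P = [[−2, −7], [−1, −3]] with P⁻¹ = [[3, −7], [−1, 2]], and M = P·diag(−1, −3)·P⁻¹.
Then M⁹ = P·diag(−1, −19683)·P⁻¹ = [[2, 137781], [1, 59049]] · [[3, −7], [−1, 2]] = [[−137775, 275548], [−59046, 118091]].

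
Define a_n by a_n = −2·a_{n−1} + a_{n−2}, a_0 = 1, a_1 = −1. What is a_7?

−239

With companion matrix M = [[−2, 1], [1, 0]], [a_n, a_{n−1}]ᵀ = M·[a_{n−1}, a_{n−2}]ᵀ, so [a_7, a_6]ᵀ = M⁶·[a_1, a_0]ᵀ.
M⁶ = [[169, −70], [−70, 29]], giving [a_7, a_6]ᵀ = [[−239], [99]].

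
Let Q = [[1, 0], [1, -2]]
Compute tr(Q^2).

5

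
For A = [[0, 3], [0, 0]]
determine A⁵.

[[0, 0], [0, 0]]

A is strictly triangular, hence nilpotent: A² = 0, so A⁵ = 0.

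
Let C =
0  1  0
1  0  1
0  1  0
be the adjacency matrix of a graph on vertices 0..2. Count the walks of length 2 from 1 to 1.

2

The number of length-2 walks from vertex 1 to vertex 1 is entry (1,1) of C², where C is the adjacency matrix.
C² = [[1, 0, 1], [0, 2, 0], [1, 0, 1]]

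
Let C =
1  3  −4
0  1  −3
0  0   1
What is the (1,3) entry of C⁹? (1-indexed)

−360

C = I + N where N = [[0, 3, −4], [0, 0, −3], [0, 0, 0]] is strictly upper-triangular, so N³ = 0.
(I + N)⁹ = I + 9·N + 36·N² = [[1, 27, −360], [0, 1, −27], [0, 0, 1]].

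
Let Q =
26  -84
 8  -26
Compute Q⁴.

tr Q = 0 and det Q = -4, so the characteristic polynomial is λ² − (0)λ + (-4) with roots -2 and 2.
Eigenvectors give P = [[3, 7], [1, 2]] with P⁻¹ = [[-2, 7], [1, -3]], and Q = P·diag(-2, 2)·P⁻¹.
Then Q⁴ = P·diag(16, 16)·P⁻¹ = [[48, 112], [16, 32]] · [[-2, 7], [1, -3]] = [[16, 0], [0, 16]].

[[16, 0], [0, 16]]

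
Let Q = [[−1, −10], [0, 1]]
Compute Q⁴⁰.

Q² = I (check: tr Q = 0 and det Q = −1), so Q⁴⁰ = I since 40 is even.

[[1, 0], [0, 1]]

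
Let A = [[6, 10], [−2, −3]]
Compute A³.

[[36, 70], [−14, −27]]

tr A = 3 and det A = 2, so the characteristic polynomial is λ² − (3)λ + (2) with roots 2 and 1.
Eigenvectors give P = [[5, −2], [−2, 1]] with P⁻¹ = [[1, 2], [2, 5]], and A = P·diag(2, 1)·P⁻¹.
Then A³ = P·diag(8, 1)·P⁻¹ = [[40, −2], [−16, 1]] · [[1, 2], [2, 5]] = [[36, 70], [−14, −27]].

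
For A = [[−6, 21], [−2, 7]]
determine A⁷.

[[−6, 21], [−2, 7]]

A² = A (a projection; rank 1, trace 1), so A⁷ = A.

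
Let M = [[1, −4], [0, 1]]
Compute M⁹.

[[1, −36], [0, 1]]

M = I + N where N = [[0, −4], [0, 0]] is strictly upper-triangular, so N² = 0.
(I + N)⁹ = I + 9·N = [[1, −36], [0, 1]].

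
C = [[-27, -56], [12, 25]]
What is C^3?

tr C = -2 and det C = -3, so the characteristic polynomial is λ² − (-2)λ + (-3) with roots 1 and -3.
Eigenvectors give P = [[-2, 7], [1, -3]] with P⁻¹ = [[3, 7], [1, 2]], and C = P·diag(1, -3)·P⁻¹.
Then C^3 = P·diag(1, -27)·P⁻¹ = [[-2, -189], [1, 81]] · [[3, 7], [1, 2]] = [[-195, -392], [84, 169]].

[[-195, -392], [84, 169]]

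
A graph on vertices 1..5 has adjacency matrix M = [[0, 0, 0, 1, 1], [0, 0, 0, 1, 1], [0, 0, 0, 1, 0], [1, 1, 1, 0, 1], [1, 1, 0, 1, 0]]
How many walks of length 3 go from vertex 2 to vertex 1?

2

The number of length-3 walks from vertex 2 to vertex 1 is entry (2,1) of M³, where M is the adjacency matrix.
M² = [[2, 2, 1, 1, 1], [2, 2, 1, 1, 1], [1, 1, 1, 0, 1], [1, 1, 0, 4, 2], [1, 1, 1, 2, 3]]
M³ = [[2, 2, 1, 6, 5], [2, 2, 1, 6, 5], [1, 1, 0, 4, 2], [6, 6, 4, 4, 6], [5, 5, 2, 6, 4]]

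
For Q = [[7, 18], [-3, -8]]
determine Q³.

[[19, 54], [-9, -26]]

tr Q = -1 and det Q = -2, so the characteristic polynomial is λ² − (-1)λ + (-2) with roots 1 and -2.
Eigenvectors give P = [[3, 2], [-1, -1]] with P⁻¹ = [[1, 2], [-1, -3]], and Q = P·diag(1, -2)·P⁻¹.
Then Q³ = P·diag(1, -8)·P⁻¹ = [[3, -16], [-1, 8]] · [[1, 2], [-1, -3]] = [[19, 54], [-9, -26]].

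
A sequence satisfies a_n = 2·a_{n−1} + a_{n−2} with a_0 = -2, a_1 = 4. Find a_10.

7542

With companion matrix B = [[2, 1], [1, 0]], [a_n, a_{n−1}]ᵀ = B·[a_{n−1}, a_{n−2}]ᵀ, so [a_10, a_9]ᵀ = B⁹·[a_1, a_0]ᵀ.
B⁹ = [[2378, 985], [985, 408]], giving [a_10, a_9]ᵀ = [[7542], [3124]].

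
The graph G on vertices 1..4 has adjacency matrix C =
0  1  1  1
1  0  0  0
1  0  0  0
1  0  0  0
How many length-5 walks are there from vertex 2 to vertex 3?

The number of length-5 walks from vertex 2 to vertex 3 is entry (2,3) of C^5, where C is the adjacency matrix.
C^2 = [[3, 0, 0, 0], [0, 1, 1, 1], [0, 1, 1, 1], [0, 1, 1, 1]]
C^3 = [[0, 3, 3, 3], [3, 0, 0, 0], [3, 0, 0, 0], [3, 0, 0, 0]]
C^4 = [[9, 0, 0, 0], [0, 3, 3, 3], [0, 3, 3, 3], [0, 3, 3, 3]]
C^5 = [[0, 9, 9, 9], [9, 0, 0, 0], [9, 0, 0, 0], [9, 0, 0, 0]]

0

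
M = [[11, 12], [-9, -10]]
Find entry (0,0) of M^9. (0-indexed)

tr M = 1 and det M = -2, so the characteristic polynomial is λ² − (1)λ + (-2) with roots -1 and 2.
Eigenvectors give P = [[-1, 4], [1, -3]] with P⁻¹ = [[3, 4], [1, 1]], and M = P·diag(-1, 2)·P⁻¹.
Then M^9 = P·diag(-1, 512)·P⁻¹ = [[1, 2048], [-1, -1536]] · [[3, 4], [1, 1]] = [[2051, 2052], [-1539, -1540]].

2051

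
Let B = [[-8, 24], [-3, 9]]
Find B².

B² = B (a projection; rank 1, trace 1), so B² = B.

[[-8, 24], [-3, 9]]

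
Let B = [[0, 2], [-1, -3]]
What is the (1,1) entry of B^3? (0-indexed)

-15

tr B = -3 and det B = 2, so the characteristic polynomial is λ² − (-3)λ + (2) with roots -1 and -2.
Eigenvectors give P = [[2, -1], [-1, 1]] with P⁻¹ = [[1, 1], [1, 2]], and B = P·diag(-1, -2)·P⁻¹.
Then B^3 = P·diag(-1, -8)·P⁻¹ = [[-2, 8], [1, -8]] · [[1, 1], [1, 2]] = [[6, 14], [-7, -15]].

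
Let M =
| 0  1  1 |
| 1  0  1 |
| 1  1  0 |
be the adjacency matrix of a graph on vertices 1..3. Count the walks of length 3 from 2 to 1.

3

The number of length-3 walks from vertex 2 to vertex 1 is entry (2,1) of M³, where M is the adjacency matrix.
M² = [[2, 1, 1], [1, 2, 1], [1, 1, 2]]
M³ = [[2, 3, 3], [3, 2, 3], [3, 3, 2]]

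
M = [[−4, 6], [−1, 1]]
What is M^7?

tr M = −3 and det M = 2, so the characteristic polynomial is λ² − (−3)λ + (2) with roots −2 and −1.
Eigenvectors give P = [[−3, 2], [−1, 1]] with P⁻¹ = [[−1, 2], [−1, 3]], and M = P·diag(−2, −1)·P⁻¹.
Then M^7 = P·diag(−128, −1)·P⁻¹ = [[384, −2], [128, −1]] · [[−1, 2], [−1, 3]] = [[−382, 762], [−127, 253]].

[[−382, 762], [−127, 253]]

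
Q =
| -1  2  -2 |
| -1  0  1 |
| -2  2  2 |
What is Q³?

[[3, 6, -12], [-7, 6, 10], [-16, 12, 28]]

Q² = [[3, -6, 0], [-1, 0, 4], [-4, 0, 10]]
Q³ = [[3, 6, -12], [-7, 6, 10], [-16, 12, 28]]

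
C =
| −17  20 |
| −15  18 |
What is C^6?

[[−1931, 2660], [−1995, 2724]]

tr C = 1 and det C = −6, so the characteristic polynomial is λ² − (1)λ + (−6) with roots 3 and −2.
Eigenvectors give P = [[−1, 4], [−1, 3]] with P⁻¹ = [[3, −4], [1, −1]], and C = P·diag(3, −2)·P⁻¹.
Then C^6 = P·diag(729, 64)·P⁻¹ = [[−729, 256], [−729, 192]] · [[3, −4], [1, −1]] = [[−1931, 2660], [−1995, 2724]].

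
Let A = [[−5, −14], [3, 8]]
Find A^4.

tr A = 3 and det A = 2, so the characteristic polynomial is λ² − (3)λ + (2) with roots 2 and 1.
Eigenvectors give P = [[−2, −7], [1, 3]] with P⁻¹ = [[3, 7], [−1, −2]], and A = P·diag(2, 1)·P⁻¹.
Then A^4 = P·diag(16, 1)·P⁻¹ = [[−32, −7], [16, 3]] · [[3, 7], [−1, −2]] = [[−89, −210], [45, 106]].

[[−89, −210], [45, 106]]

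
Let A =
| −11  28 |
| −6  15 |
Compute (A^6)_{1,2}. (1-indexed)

tr A = 4 and det A = 3, so the characteristic polynomial is λ² − (4)λ + (3) with roots 3 and 1.
Eigenvectors give P = [[−2, −7], [−1, −3]] with P⁻¹ = [[3, −7], [−1, 2]], and A = P·diag(3, 1)·P⁻¹.
Then A^6 = P·diag(729, 1)·P⁻¹ = [[−1458, −7], [−729, −3]] · [[3, −7], [−1, 2]] = [[−4367, 10192], [−2184, 5097]].

10192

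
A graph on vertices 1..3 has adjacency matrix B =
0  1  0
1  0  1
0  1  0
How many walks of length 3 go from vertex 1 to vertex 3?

The number of length-3 walks from vertex 1 to vertex 3 is entry (1,3) of B³, where B is the adjacency matrix.
B² = [[1, 0, 1], [0, 2, 0], [1, 0, 1]]
B³ = [[0, 2, 0], [2, 0, 2], [0, 2, 0]]

0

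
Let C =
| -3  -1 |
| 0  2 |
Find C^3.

C^2 = [[9, 1], [0, 4]]
C^3 = [[-27, -7], [0, 8]]

[[-27, -7], [0, 8]]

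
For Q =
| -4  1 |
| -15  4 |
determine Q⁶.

Q² = I (check: tr Q = 0 and det Q = -1), so Q⁶ = I since 6 is even.

[[1, 0], [0, 1]]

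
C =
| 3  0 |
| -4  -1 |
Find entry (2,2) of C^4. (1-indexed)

1

tr C = 2 and det C = -3, so the characteristic polynomial is λ² − (2)λ + (-3) with roots 3 and -1.
Eigenvectors give P = [[-1, 0], [1, 1]] with P⁻¹ = [[-1, 0], [1, 1]], and C = P·diag(3, -1)·P⁻¹.
Then C^4 = P·diag(81, 1)·P⁻¹ = [[-81, 0], [81, 1]] · [[-1, 0], [1, 1]] = [[81, 0], [-80, 1]].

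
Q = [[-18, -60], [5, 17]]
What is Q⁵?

[[-1068, -3300], [275, 857]]

tr Q = -1 and det Q = -6, so the characteristic polynomial is λ² − (-1)λ + (-6) with roots 2 and -3.
Eigenvectors give P = [[-3, 4], [1, -1]] with P⁻¹ = [[1, 4], [1, 3]], and Q = P·diag(2, -3)·P⁻¹.
Then Q⁵ = P·diag(32, -243)·P⁻¹ = [[-96, -972], [32, 243]] · [[1, 4], [1, 3]] = [[-1068, -3300], [275, 857]].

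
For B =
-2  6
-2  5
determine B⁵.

tr B = 3 and det B = 2, so the characteristic polynomial is λ² − (3)λ + (2) with roots 1 and 2.
Eigenvectors give P = [[2, -3], [1, -2]] with P⁻¹ = [[2, -3], [1, -2]], and B = P·diag(1, 2)·P⁻¹.
Then B⁵ = P·diag(1, 32)·P⁻¹ = [[2, -96], [1, -64]] · [[2, -3], [1, -2]] = [[-92, 186], [-62, 125]].

[[-92, 186], [-62, 125]]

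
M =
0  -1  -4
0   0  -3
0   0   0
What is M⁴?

M is strictly triangular, hence nilpotent: M³ = 0, so M⁴ = 0.

[[0, 0, 0], [0, 0, 0], [0, 0, 0]]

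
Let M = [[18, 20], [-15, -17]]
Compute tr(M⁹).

tr M = 1 and det M = -6, so the characteristic polynomial is λ² − (1)λ + (-6) with roots 3 and -2.
Eigenvectors give P = [[4, -1], [-3, 1]] with P⁻¹ = [[1, 1], [3, 4]], and M = P·diag(3, -2)·P⁻¹.
Then M⁹ = P·diag(19683, -512)·P⁻¹ = [[78732, 512], [-59049, -512]] · [[1, 1], [3, 4]] = [[80268, 80780], [-60585, -61097]].

19171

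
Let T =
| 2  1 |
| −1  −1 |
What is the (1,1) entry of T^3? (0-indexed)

−1

T^2 = [[3, 1], [−1, 0]]
T^3 = [[5, 2], [−2, −1]]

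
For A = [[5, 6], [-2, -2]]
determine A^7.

[[509, 762], [-254, -380]]

tr A = 3 and det A = 2, so the characteristic polynomial is λ² − (3)λ + (2) with roots 1 and 2.
Eigenvectors give P = [[-3, -2], [2, 1]] with P⁻¹ = [[1, 2], [-2, -3]], and A = P·diag(1, 2)·P⁻¹.
Then A^7 = P·diag(1, 128)·P⁻¹ = [[-3, -256], [2, 128]] · [[1, 2], [-2, -3]] = [[509, 762], [-254, -380]].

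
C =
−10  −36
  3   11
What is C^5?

[[−100, −396], [33, 131]]

tr C = 1 and det C = −2, so the characteristic polynomial is λ² − (1)λ + (−2) with roots −1 and 2.
Eigenvectors give P = [[−4, −3], [1, 1]] with P⁻¹ = [[−1, −3], [1, 4]], and C = P·diag(−1, 2)·P⁻¹.
Then C^5 = P·diag(−1, 32)·P⁻¹ = [[4, −96], [−1, 32]] · [[−1, −3], [1, 4]] = [[−100, −396], [33, 131]].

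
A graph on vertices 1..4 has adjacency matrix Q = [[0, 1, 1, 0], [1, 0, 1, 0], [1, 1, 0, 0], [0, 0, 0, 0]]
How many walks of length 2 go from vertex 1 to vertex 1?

2

The number of length-2 walks from vertex 1 to vertex 1 is entry (1,1) of Q^2, where Q is the adjacency matrix.
Q^2 = [[2, 1, 1, 0], [1, 2, 1, 0], [1, 1, 2, 0], [0, 0, 0, 0]]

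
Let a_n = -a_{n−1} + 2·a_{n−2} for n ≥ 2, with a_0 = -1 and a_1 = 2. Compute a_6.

-64

With companion matrix M = [[-1, 2], [1, 0]], [a_n, a_{n−1}]ᵀ = M·[a_{n−1}, a_{n−2}]ᵀ, so [a_6, a_5]ᵀ = M⁵·[a_1, a_0]ᵀ.
M⁵ = [[-21, 22], [11, -10]], giving [a_6, a_5]ᵀ = [[-64], [32]].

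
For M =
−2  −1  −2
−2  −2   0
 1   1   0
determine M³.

M² = [[4, 2, 4], [8, 6, 4], [−4, −3, −2]]
M³ = [[−8, −4, −8], [−24, −16, −16], [12, 8, 8]]

[[−8, −4, −8], [−24, −16, −16], [12, 8, 8]]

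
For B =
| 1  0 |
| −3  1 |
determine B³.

B = I + N where N = [[0, 0], [−3, 0]] is strictly lower-triangular, so N² = 0.
(I + N)³ = I + 3·N = [[1, 0], [−9, 1]].

[[1, 0], [−9, 1]]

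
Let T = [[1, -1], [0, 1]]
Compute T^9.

T = I + N where N = [[0, -1], [0, 0]] is strictly upper-triangular, so N^2 = 0.
(I + N)^9 = I + 9·N = [[1, -9], [0, 1]].

[[1, -9], [0, 1]]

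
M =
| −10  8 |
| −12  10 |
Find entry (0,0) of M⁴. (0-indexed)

tr M = 0 and det M = −4, so the characteristic polynomial is λ² − (0)λ + (−4) with roots −2 and 2.
Eigenvectors give P = [[1, −2], [1, −3]] with P⁻¹ = [[3, −2], [1, −1]], and M = P·diag(−2, 2)·P⁻¹.
Then M⁴ = P·diag(16, 16)·P⁻¹ = [[16, −32], [16, −48]] · [[3, −2], [1, −1]] = [[16, 0], [0, 16]].

16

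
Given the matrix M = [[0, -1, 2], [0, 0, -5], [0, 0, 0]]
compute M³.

M is strictly triangular, hence nilpotent: M³ = 0, so M³ = 0.

[[0, 0, 0], [0, 0, 0], [0, 0, 0]]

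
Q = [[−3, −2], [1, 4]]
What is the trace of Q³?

31

Q² = [[7, −2], [1, 14]]
Q³ = [[−23, −22], [11, 54]]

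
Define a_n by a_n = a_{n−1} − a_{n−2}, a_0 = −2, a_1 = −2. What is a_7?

With companion matrix Q = [[1, −1], [1, 0]], [a_n, a_{n−1}]ᵀ = Q·[a_{n−1}, a_{n−2}]ᵀ, so [a_7, a_6]ᵀ = Q^6·[a_1, a_0]ᵀ.
Q^6 = [[1, 0], [0, 1]], giving [a_7, a_6]ᵀ = [[−2], [−2]].

−2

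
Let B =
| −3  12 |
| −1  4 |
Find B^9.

[[−3, 12], [−1, 4]]

B² = B (a projection; rank 1, trace 1), so B^9 = B.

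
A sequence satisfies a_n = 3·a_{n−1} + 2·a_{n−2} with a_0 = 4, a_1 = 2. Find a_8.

26662

With companion matrix C = [[3, 2], [1, 0]], [a_n, a_{n−1}]ᵀ = C·[a_{n−1}, a_{n−2}]ᵀ, so [a_8, a_7]ᵀ = C⁷·[a_1, a_0]ᵀ.
C⁷ = [[6279, 3526], [1763, 990]], giving [a_8, a_7]ᵀ = [[26662], [7486]].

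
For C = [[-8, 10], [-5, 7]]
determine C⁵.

tr C = -1 and det C = -6, so the characteristic polynomial is λ² − (-1)λ + (-6) with roots -3 and 2.
Eigenvectors give P = [[-2, -1], [-1, -1]] with P⁻¹ = [[-1, 1], [1, -2]], and C = P·diag(-3, 2)·P⁻¹.
Then C⁵ = P·diag(-243, 32)·P⁻¹ = [[486, -32], [243, -32]] · [[-1, 1], [1, -2]] = [[-518, 550], [-275, 307]].

[[-518, 550], [-275, 307]]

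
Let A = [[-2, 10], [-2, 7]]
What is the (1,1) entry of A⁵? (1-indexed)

tr A = 5 and det A = 6, so the characteristic polynomial is λ² − (5)λ + (6) with roots 2 and 3.
Eigenvectors give P = [[5, 2], [2, 1]] with P⁻¹ = [[1, -2], [-2, 5]], and A = P·diag(2, 3)·P⁻¹.
Then A⁵ = P·diag(32, 243)·P⁻¹ = [[160, 486], [64, 243]] · [[1, -2], [-2, 5]] = [[-812, 2110], [-422, 1087]].

-812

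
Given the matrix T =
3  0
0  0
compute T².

[[9, 0], [0, 0]]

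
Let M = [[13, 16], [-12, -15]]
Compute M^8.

tr M = -2 and det M = -3, so the characteristic polynomial is λ² − (-2)λ + (-3) with roots 1 and -3.
Eigenvectors give P = [[-4, -1], [3, 1]] with P⁻¹ = [[-1, -1], [3, 4]], and M = P·diag(1, -3)·P⁻¹.
Then M^8 = P·diag(1, 6561)·P⁻¹ = [[-4, -6561], [3, 6561]] · [[-1, -1], [3, 4]] = [[-19679, -26240], [19680, 26241]].

[[-19679, -26240], [19680, 26241]]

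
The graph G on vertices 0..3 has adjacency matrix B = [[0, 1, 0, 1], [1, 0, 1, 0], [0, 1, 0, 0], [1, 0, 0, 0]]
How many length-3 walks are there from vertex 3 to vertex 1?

0

The number of length-3 walks from vertex 3 to vertex 1 is entry (3,1) of B^3, where B is the adjacency matrix.
B^2 = [[2, 0, 1, 0], [0, 2, 0, 1], [1, 0, 1, 0], [0, 1, 0, 1]]
B^3 = [[0, 3, 0, 2], [3, 0, 2, 0], [0, 2, 0, 1], [2, 0, 1, 0]]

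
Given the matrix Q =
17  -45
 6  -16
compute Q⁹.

tr Q = 1 and det Q = -2, so the characteristic polynomial is λ² − (1)λ + (-2) with roots 2 and -1.
Eigenvectors give P = [[3, 5], [1, 2]] with P⁻¹ = [[2, -5], [-1, 3]], and Q = P·diag(2, -1)·P⁻¹.
Then Q⁹ = P·diag(512, -1)·P⁻¹ = [[1536, -5], [512, -2]] · [[2, -5], [-1, 3]] = [[3077, -7695], [1026, -2566]].

[[3077, -7695], [1026, -2566]]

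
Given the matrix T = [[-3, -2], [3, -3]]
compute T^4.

[[-207, 72], [-108, -207]]

T^2 = [[3, 12], [-18, 3]]
T^3 = [[27, -42], [63, 27]]
T^4 = [[-207, 72], [-108, -207]]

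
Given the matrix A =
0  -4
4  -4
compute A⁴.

[[0, -256], [256, -256]]

A² = [[-16, 16], [-16, 0]]
A³ = [[64, 0], [0, 64]]
A⁴ = [[0, -256], [256, -256]]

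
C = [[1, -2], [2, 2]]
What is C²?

[[-3, -6], [6, 0]]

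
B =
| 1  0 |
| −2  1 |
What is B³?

B = I + N where N = [[0, 0], [−2, 0]] is strictly lower-triangular, so N² = 0.
(I + N)³ = I + 3·N = [[1, 0], [−6, 1]].

[[1, 0], [−6, 1]]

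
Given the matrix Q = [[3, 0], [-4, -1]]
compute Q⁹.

tr Q = 2 and det Q = -3, so the characteristic polynomial is λ² − (2)λ + (-3) with roots 3 and -1.
Eigenvectors give P = [[1, 0], [-1, 1]] with P⁻¹ = [[1, 0], [1, 1]], and Q = P·diag(3, -1)·P⁻¹.
Then Q⁹ = P·diag(19683, -1)·P⁻¹ = [[19683, 0], [-19683, -1]] · [[1, 0], [1, 1]] = [[19683, 0], [-19684, -1]].

[[19683, 0], [-19684, -1]]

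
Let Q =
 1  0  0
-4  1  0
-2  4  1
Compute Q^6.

Q = I + N where N = [[0, 0, 0], [-4, 0, 0], [-2, 4, 0]] is strictly lower-triangular, so N^3 = 0.
(I + N)^6 = I + 6·N + 15·N^2 = [[1, 0, 0], [-24, 1, 0], [-252, 24, 1]].

[[1, 0, 0], [-24, 1, 0], [-252, 24, 1]]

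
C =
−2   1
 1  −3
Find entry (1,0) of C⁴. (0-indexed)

C² = [[5, −5], [−5, 10]]
C³ = [[−15, 20], [20, −35]]
C⁴ = [[50, −75], [−75, 125]]

−75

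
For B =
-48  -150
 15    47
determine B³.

[[-342, -1050], [105, 323]]

tr B = -1 and det B = -6, so the characteristic polynomial is λ² − (-1)λ + (-6) with roots 2 and -3.
Eigenvectors give P = [[-3, 10], [1, -3]] with P⁻¹ = [[3, 10], [1, 3]], and B = P·diag(2, -3)·P⁻¹.
Then B³ = P·diag(8, -27)·P⁻¹ = [[-24, -270], [8, 81]] · [[3, 10], [1, 3]] = [[-342, -1050], [105, 323]].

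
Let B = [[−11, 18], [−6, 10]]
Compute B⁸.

tr B = −1 and det B = −2, so the characteristic polynomial is λ² − (−1)λ + (−2) with roots −2 and 1.
Eigenvectors give P = [[2, −3], [1, −2]] with P⁻¹ = [[2, −3], [1, −2]], and B = P·diag(−2, 1)·P⁻¹.
Then B⁸ = P·diag(256, 1)·P⁻¹ = [[512, −3], [256, −2]] · [[2, −3], [1, −2]] = [[1021, −1530], [510, −764]].

[[1021, −1530], [510, −764]]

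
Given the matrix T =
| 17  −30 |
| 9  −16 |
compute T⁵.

tr T = 1 and det T = −2, so the characteristic polynomial is λ² − (1)λ + (−2) with roots 2 and −1.
Eigenvectors give P = [[−2, 5], [−1, 3]] with P⁻¹ = [[−3, 5], [−1, 2]], and T = P·diag(2, −1)·P⁻¹.
Then T⁵ = P·diag(32, −1)·P⁻¹ = [[−64, −5], [−32, −3]] · [[−3, 5], [−1, 2]] = [[197, −330], [99, −166]].

[[197, −330], [99, −166]]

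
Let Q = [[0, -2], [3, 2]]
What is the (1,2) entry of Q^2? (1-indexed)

-4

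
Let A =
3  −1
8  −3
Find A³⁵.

[[3, −1], [8, −3]]

A² = I (check: tr A = 0 and det A = −1), so A³⁵ = A since 35 is odd.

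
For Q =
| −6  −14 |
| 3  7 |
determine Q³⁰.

Q² = Q (a projection; rank 1, trace 1), so Q³⁰ = Q.

[[−6, −14], [3, 7]]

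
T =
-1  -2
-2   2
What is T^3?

T^2 = [[5, -2], [-2, 8]]
T^3 = [[-1, -14], [-14, 20]]

[[-1, -14], [-14, 20]]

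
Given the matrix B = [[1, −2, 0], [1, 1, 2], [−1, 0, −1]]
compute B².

[[−1, −4, −4], [0, −1, 0], [0, 2, 1]]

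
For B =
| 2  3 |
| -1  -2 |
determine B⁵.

[[2, 3], [-1, -2]]

B² = I (check: tr B = 0 and det B = -1), so B⁵ = B since 5 is odd.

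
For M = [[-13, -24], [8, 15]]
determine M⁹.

[[-59053, -118104], [39368, 78735]]

tr M = 2 and det M = -3, so the characteristic polynomial is λ² − (2)λ + (-3) with roots 3 and -1.
Eigenvectors give P = [[-3, -2], [2, 1]] with P⁻¹ = [[1, 2], [-2, -3]], and M = P·diag(3, -1)·P⁻¹.
Then M⁹ = P·diag(19683, -1)·P⁻¹ = [[-59049, 2], [39366, -1]] · [[1, 2], [-2, -3]] = [[-59053, -118104], [39368, 78735]].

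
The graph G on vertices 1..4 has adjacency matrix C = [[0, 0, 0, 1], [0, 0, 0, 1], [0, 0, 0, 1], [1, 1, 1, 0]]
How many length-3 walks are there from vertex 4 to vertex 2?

3

The number of length-3 walks from vertex 4 to vertex 2 is entry (4,2) of C³, where C is the adjacency matrix.
C² = [[1, 1, 1, 0], [1, 1, 1, 0], [1, 1, 1, 0], [0, 0, 0, 3]]
C³ = [[0, 0, 0, 3], [0, 0, 0, 3], [0, 0, 0, 3], [3, 3, 3, 0]]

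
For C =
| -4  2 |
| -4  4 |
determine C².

[[8, 0], [0, 8]]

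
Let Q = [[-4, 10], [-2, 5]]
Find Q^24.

[[-4, 10], [-2, 5]]

Q² = Q (a projection; rank 1, trace 1), so Q^24 = Q.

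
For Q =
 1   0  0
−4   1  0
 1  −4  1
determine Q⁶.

[[1, 0, 0], [−24, 1, 0], [246, −24, 1]]

Q = I + N where N = [[0, 0, 0], [−4, 0, 0], [1, −4, 0]] is strictly lower-triangular, so N³ = 0.
(I + N)⁶ = I + 6·N + 15·N² = [[1, 0, 0], [−24, 1, 0], [246, −24, 1]].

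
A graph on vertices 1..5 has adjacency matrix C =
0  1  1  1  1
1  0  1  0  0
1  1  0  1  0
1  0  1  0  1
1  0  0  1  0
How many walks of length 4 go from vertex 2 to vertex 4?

The number of length-4 walks from vertex 2 to vertex 4 is entry (2,4) of C^4, where C is the adjacency matrix.
C^2 = [[4, 1, 2, 2, 1], [1, 2, 1, 2, 1], [2, 1, 3, 1, 2], [2, 2, 1, 3, 1], [1, 1, 2, 1, 2]]
C^3 = [[6, 6, 7, 7, 6], [6, 2, 5, 3, 3], [7, 5, 4, 7, 3], [7, 3, 7, 4, 5], [6, 3, 3, 5, 2]]
C^4 = [[26, 13, 19, 19, 13], [13, 11, 11, 14, 9], [19, 11, 19, 14, 14], [19, 14, 14, 19, 11], [13, 9, 14, 11, 11]]

14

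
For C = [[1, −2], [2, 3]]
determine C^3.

[[−19, −18], [18, −1]]

C^2 = [[−3, −8], [8, 5]]
C^3 = [[−19, −18], [18, −1]]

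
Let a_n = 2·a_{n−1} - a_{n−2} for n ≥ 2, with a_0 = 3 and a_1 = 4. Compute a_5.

With companion matrix T = [[2, -1], [1, 0]], [a_n, a_{n−1}]ᵀ = T·[a_{n−1}, a_{n−2}]ᵀ, so [a_5, a_4]ᵀ = T⁴·[a_1, a_0]ᵀ.
T⁴ = [[5, -4], [4, -3]], giving [a_5, a_4]ᵀ = [[8], [7]].

8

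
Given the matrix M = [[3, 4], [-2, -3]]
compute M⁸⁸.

[[1, 0], [0, 1]]

M² = I (check: tr M = 0 and det M = -1), so M⁸⁸ = I since 88 is even.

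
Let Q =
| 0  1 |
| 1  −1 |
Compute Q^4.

Q^2 = [[1, −1], [−1, 2]]
Q^3 = [[−1, 2], [2, −3]]
Q^4 = [[2, −3], [−3, 5]]

[[2, −3], [−3, 5]]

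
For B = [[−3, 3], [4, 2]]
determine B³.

B² = [[21, −3], [−4, 16]]
B³ = [[−75, 57], [76, 20]]

[[−75, 57], [76, 20]]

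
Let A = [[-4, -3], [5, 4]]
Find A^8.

A² = I (check: tr A = 0 and det A = -1), so A^8 = I since 8 is even.

[[1, 0], [0, 1]]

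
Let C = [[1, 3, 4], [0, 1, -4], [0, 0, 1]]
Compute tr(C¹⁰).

C = I + N where N = [[0, 3, 4], [0, 0, -4], [0, 0, 0]] is strictly upper-triangular, so N³ = 0.
(I + N)¹⁰ = I + 10·N + 45·N² = [[1, 30, -500], [0, 1, -40], [0, 0, 1]].

3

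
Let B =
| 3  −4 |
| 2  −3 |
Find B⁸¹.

[[3, −4], [2, −3]]

B² = I (check: tr B = 0 and det B = −1), so B⁸¹ = B since 81 is odd.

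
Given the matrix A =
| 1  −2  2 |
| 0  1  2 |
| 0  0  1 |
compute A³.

A = I + N where N = [[0, −2, 2], [0, 0, 2], [0, 0, 0]] is strictly upper-triangular, so N³ = 0.
(I + N)³ = I + 3·N + 3·N² = [[1, −6, −6], [0, 1, 6], [0, 0, 1]].

[[1, −6, −6], [0, 1, 6], [0, 0, 1]]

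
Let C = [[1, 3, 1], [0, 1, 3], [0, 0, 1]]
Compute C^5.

C = I + N where N = [[0, 3, 1], [0, 0, 3], [0, 0, 0]] is strictly upper-triangular, so N^3 = 0.
(I + N)^5 = I + 5·N + 10·N^2 = [[1, 15, 95], [0, 1, 15], [0, 0, 1]].

[[1, 15, 95], [0, 1, 15], [0, 0, 1]]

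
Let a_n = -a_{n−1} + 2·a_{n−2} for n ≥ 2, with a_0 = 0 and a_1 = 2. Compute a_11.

1366

With companion matrix M = [[-1, 2], [1, 0]], [a_n, a_{n−1}]ᵀ = M·[a_{n−1}, a_{n−2}]ᵀ, so [a_11, a_10]ᵀ = M^10·[a_1, a_0]ᵀ.
M^10 = [[683, -682], [-341, 342]], giving [a_11, a_10]ᵀ = [[1366], [-682]].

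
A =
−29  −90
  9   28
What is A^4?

tr A = −1 and det A = −2, so the characteristic polynomial is λ² − (−1)λ + (−2) with roots 1 and −2.
Eigenvectors give P = [[−3, −10], [1, 3]] with P⁻¹ = [[3, 10], [−1, −3]], and A = P·diag(1, −2)·P⁻¹.
Then A^4 = P·diag(1, 16)·P⁻¹ = [[−3, −160], [1, 48]] · [[3, 10], [−1, −3]] = [[151, 450], [−45, −134]].

[[151, 450], [−45, −134]]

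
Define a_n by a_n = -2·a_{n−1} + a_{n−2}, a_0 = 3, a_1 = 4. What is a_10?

-6557

With companion matrix B = [[-2, 1], [1, 0]], [a_n, a_{n−1}]ᵀ = B·[a_{n−1}, a_{n−2}]ᵀ, so [a_10, a_9]ᵀ = B⁹·[a_1, a_0]ᵀ.
B⁹ = [[-2378, 985], [985, -408]], giving [a_10, a_9]ᵀ = [[-6557], [2716]].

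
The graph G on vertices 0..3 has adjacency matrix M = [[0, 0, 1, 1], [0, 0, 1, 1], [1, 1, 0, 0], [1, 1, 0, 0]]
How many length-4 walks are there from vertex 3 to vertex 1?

The number of length-4 walks from vertex 3 to vertex 1 is entry (3,1) of M⁴, where M is the adjacency matrix.
M² = [[2, 2, 0, 0], [2, 2, 0, 0], [0, 0, 2, 2], [0, 0, 2, 2]]
M³ = [[0, 0, 4, 4], [0, 0, 4, 4], [4, 4, 0, 0], [4, 4, 0, 0]]
M⁴ = [[8, 8, 0, 0], [8, 8, 0, 0], [0, 0, 8, 8], [0, 0, 8, 8]]

0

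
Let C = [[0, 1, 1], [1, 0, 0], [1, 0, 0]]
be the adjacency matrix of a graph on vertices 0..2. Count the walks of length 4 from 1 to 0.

0

The number of length-4 walks from vertex 1 to vertex 0 is entry (1,0) of C^4, where C is the adjacency matrix.
C^2 = [[2, 0, 0], [0, 1, 1], [0, 1, 1]]
C^3 = [[0, 2, 2], [2, 0, 0], [2, 0, 0]]
C^4 = [[4, 0, 0], [0, 2, 2], [0, 2, 2]]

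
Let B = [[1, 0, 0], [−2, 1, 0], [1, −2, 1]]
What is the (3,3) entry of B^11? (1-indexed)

B = I + N where N = [[0, 0, 0], [−2, 0, 0], [1, −2, 0]] is strictly lower-triangular, so N^3 = 0.
(I + N)^11 = I + 11·N + 55·N^2 = [[1, 0, 0], [−22, 1, 0], [231, −22, 1]].

1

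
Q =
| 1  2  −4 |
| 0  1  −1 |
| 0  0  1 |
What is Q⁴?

[[1, 8, −28], [0, 1, −4], [0, 0, 1]]

Q = I + N where N = [[0, 2, −4], [0, 0, −1], [0, 0, 0]] is strictly upper-triangular, so N³ = 0.
(I + N)⁴ = I + 4·N + 6·N² = [[1, 8, −28], [0, 1, −4], [0, 0, 1]].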